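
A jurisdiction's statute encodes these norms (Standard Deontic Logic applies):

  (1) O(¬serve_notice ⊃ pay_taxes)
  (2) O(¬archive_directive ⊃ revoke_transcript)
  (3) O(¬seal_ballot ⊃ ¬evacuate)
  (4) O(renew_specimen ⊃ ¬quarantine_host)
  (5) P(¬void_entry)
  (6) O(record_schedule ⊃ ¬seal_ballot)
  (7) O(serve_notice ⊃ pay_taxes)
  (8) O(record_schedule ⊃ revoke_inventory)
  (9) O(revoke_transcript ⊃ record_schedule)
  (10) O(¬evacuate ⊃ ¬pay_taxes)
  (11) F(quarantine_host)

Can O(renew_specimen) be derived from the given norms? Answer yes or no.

Premise 4 is O(renew_specimen ⊃ ¬quarantine_host); even if O(¬quarantine_host) held, inferring O(renew_specimen) would be affirming the consequent — invalid.
No other premise forces O(renew_specimen). An ideal world satisfying every premise can still have renew_specimen false, so O(renew_specimen) is not derivable.

No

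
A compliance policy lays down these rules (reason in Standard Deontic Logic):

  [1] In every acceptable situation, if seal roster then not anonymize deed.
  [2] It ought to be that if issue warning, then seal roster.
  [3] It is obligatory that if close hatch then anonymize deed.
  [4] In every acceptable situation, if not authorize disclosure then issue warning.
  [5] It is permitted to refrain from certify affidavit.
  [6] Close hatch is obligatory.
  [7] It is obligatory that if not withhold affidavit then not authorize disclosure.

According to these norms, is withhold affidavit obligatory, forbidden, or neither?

Obligatory

From premise 6 we have O(close_hatch).
From O(close_hatch) and premise 3, O(close_hatch → anonymize_deed), we obtain O(anonymize_deed).
Premise 1 is O(seal_roster → ¬anonymize_deed); contrapositively O(anonymize_deed → ¬seal_roster). Since O(anonymize_deed) holds, K gives O(¬seal_roster).
Premise 2 is O(issue_warning → seal_roster); contrapositively O(¬seal_roster → ¬issue_warning). Since O(¬seal_roster) holds, K gives O(¬issue_warning).
The contrapositive of premise 4 (O(¬authorize_disclosure → issue_warning)) is O(¬issue_warning → authorize_disclosure), and O(¬issue_warning) is already established, so O(authorize_disclosure).
The contrapositive of premise 7 (O(¬withhold_affidavit → ¬authorize_disclosure)) is O(authorize_disclosure → withhold_affidavit), and O(authorize_disclosure) is already established, so O(withhold_affidavit).
Premise 5 does not contribute to this derivation.
Hence withhold_affidavit is obligatory.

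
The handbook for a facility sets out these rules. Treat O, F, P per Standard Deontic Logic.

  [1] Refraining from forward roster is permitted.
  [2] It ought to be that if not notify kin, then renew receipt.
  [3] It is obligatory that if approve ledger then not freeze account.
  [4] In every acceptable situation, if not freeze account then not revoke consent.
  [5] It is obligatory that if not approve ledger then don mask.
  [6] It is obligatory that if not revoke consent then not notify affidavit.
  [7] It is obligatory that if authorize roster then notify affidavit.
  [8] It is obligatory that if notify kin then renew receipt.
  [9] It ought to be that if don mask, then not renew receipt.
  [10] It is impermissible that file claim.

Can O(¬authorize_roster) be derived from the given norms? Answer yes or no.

By case analysis on notify_kin: premise 8 gives O(notify_kin → renew_receipt) and premise 2 gives O(¬notify_kin → renew_receipt), so O(renew_receipt) either way.
The contrapositive of premise 9 (O(don_mask → ¬renew_receipt)) is O(renew_receipt → ¬don_mask), and O(renew_receipt) is already established, so O(¬don_mask).
Premise 5 is O(¬approve_ledger → don_mask); contrapositively O(¬don_mask → approve_ledger). Since O(¬don_mask) holds, K gives O(approve_ledger).
Applying K to premise 3 (O(approve_ledger → ¬freeze_account)) and O(approve_ledger) yields O(¬freeze_account).
From O(¬freeze_account) and premise 4, O(¬freeze_account → ¬revoke_consent), we obtain O(¬revoke_consent).
Premise 6 is O(¬revoke_consent → ¬notify_affidavit); since O(¬revoke_consent), deontic closure gives O(¬notify_affidavit).
Premise 7, O(authorize_roster → notify_affidavit), contraposes to O(¬notify_affidavit → ¬authorize_roster); with O(¬notify_affidavit) we get O(¬authorize_roster).
Premises 1, 10 do not contribute to this derivation.
So O(¬authorize_roster) follows.

Yes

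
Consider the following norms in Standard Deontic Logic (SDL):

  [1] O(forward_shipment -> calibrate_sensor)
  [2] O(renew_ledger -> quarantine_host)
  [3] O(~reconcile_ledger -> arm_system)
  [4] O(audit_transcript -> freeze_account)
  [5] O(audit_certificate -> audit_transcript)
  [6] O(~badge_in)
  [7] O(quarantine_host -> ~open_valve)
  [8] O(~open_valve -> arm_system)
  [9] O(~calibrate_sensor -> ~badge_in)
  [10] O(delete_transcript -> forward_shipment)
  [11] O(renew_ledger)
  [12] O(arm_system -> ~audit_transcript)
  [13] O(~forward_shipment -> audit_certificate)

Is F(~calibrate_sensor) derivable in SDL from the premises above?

Premise 11 gives O(renew_ledger).
With premise 2, O(renew_ledger -> quarantine_host), the K-axiom yields O(quarantine_host).
Premise 7 is O(quarantine_host -> ~open_valve); since O(quarantine_host), deontic closure gives O(~open_valve).
Premise 8 is O(~open_valve -> arm_system); since O(~open_valve), deontic closure gives O(arm_system).
With premise 12, O(arm_system -> ~audit_transcript), the K-axiom yields O(~audit_transcript).
The contrapositive of premise 5 (O(audit_certificate -> audit_transcript)) is O(~audit_transcript -> ~audit_certificate), and O(~audit_transcript) is already established, so O(~audit_certificate).
Premise 13 is O(~forward_shipment -> audit_certificate); contrapositively O(~audit_certificate -> forward_shipment). Since O(~audit_certificate) holds, K gives O(forward_shipment).
With premise 1, O(forward_shipment -> calibrate_sensor), the K-axiom yields O(calibrate_sensor).
Premises 3, 4, 6, 9, 10 do not contribute to this derivation.
So O(calibrate_sensor) holds, i.e. F(~calibrate_sensor). The claim follows.

Yes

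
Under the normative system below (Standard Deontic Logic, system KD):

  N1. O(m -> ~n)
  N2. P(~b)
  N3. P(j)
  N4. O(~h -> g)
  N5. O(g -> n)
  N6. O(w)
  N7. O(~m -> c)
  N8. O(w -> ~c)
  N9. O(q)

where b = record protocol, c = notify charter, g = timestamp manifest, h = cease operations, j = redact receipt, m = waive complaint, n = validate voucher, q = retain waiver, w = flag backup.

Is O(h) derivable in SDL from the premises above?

Premise 6 states O(w) outright.
Applying K to premise 8 (O(w -> ~c)) and O(w) yields O(~c).
Premise 7, O(~m -> c), contraposes to O(~c -> m); with O(~c) we get O(m).
From O(m) and premise 1, O(m -> ~n), we obtain O(~n).
The contrapositive of premise 5 (O(g -> n)) is O(~n -> ~g), and O(~n) is already established, so O(~g).
Premise 4 is O(~h -> g); contrapositively O(~g -> h). Since O(~g) holds, K gives O(h).
Premises 2, 3, 9 do not contribute to this derivation.
So O(h) follows.

Yes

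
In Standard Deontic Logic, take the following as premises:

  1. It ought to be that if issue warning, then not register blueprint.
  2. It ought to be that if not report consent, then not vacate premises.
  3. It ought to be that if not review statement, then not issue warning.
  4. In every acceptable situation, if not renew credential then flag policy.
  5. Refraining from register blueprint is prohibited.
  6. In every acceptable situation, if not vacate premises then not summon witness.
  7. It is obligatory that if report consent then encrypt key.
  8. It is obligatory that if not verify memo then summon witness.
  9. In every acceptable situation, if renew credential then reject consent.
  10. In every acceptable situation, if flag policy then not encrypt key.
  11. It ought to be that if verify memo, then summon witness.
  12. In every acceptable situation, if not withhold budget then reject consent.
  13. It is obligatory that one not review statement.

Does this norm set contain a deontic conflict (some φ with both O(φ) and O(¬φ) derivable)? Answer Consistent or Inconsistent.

Consistent

Premise 1 is O(issue_warning → ¬register_blueprint), but O(issue_warning) is not derivable from the premises, so it does not yield O(¬register_blueprint).
So O(¬register_blueprint) is not derivable, and the apparent clash with O(register_blueprint) does not arise.
A world satisfying every obligation exists (e.g. encrypt_key=true, flag_policy=false, issue_warning=false, register_blueprint=true, reject_consent=true, renew_credential=true, report_consent=true, review_statement=false, summon_witness=true, vacate_premises=true, verify_memo=false, withhold_budget=false); no atom is both obligatory and forbidden, so the set is consistent.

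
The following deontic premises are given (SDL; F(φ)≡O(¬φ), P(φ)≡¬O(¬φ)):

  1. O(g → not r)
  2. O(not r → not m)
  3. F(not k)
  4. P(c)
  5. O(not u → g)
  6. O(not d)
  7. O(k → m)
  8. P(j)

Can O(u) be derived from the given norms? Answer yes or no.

Yes

F(not k) at premise 3 means O(k).
Applying K to premise 7 (O(k → m)) and O(k) yields O(m).
Premise 2 is O(not r → not m); contrapositively O(m → r). Since O(m) holds, K gives O(r).
The contrapositive of premise 1 (O(g → not r)) is O(r → not g), and O(r) is already established, so O(not g).
The contrapositive of premise 5 (O(not u → g)) is O(not g → u), and O(not g) is already established, so O(u).
Premises 4, 6, 8 do not contribute to this derivation.
So O(u) follows.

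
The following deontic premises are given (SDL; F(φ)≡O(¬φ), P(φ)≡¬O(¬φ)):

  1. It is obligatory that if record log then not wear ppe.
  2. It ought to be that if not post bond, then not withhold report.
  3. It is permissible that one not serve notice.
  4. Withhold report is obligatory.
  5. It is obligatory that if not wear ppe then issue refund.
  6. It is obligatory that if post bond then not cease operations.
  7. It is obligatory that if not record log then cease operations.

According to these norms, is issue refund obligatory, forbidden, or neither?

Obligatory

From premise 4 we have O(withhold_report).
Premise 2, O(¬post_bond → ¬withhold_report), contraposes to O(withhold_report → post_bond); with O(withhold_report) we get O(post_bond).
With premise 6, O(post_bond → ¬cease_operations), the K-axiom yields O(¬cease_operations).
The contrapositive of premise 7 (O(¬record_log → cease_operations)) is O(¬cease_operations → record_log), and O(¬cease_operations) is already established, so O(record_log).
Premise 1 is O(record_log → ¬wear_ppe); since O(record_log), deontic closure gives O(¬wear_ppe).
From O(¬wear_ppe) and premise 5, O(¬wear_ppe → issue_refund), we obtain O(issue_refund).
Premise 3 does not contribute to this derivation.
Hence issue_refund is obligatory.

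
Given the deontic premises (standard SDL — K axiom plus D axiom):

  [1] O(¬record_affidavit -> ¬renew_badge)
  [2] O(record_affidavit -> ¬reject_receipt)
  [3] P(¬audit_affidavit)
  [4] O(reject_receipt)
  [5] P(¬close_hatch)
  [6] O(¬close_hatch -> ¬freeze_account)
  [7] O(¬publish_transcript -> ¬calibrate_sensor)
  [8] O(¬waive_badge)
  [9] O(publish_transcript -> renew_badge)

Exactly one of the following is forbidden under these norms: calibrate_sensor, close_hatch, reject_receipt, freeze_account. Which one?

Premise 4 gives O(reject_receipt).
The contrapositive of premise 2 (O(record_affidavit -> ¬reject_receipt)) is O(reject_receipt -> ¬record_affidavit), and O(reject_receipt) is already established, so O(¬record_affidavit).
From O(¬record_affidavit) and premise 1, O(¬record_affidavit -> ¬renew_badge), we obtain O(¬renew_badge).
Premise 9, O(publish_transcript -> renew_badge), contraposes to O(¬renew_badge -> ¬publish_transcript); with O(¬renew_badge) we get O(¬publish_transcript).
Premise 7 is O(¬publish_transcript -> ¬calibrate_sensor); since O(¬publish_transcript), deontic closure gives O(¬calibrate_sensor).
So O(¬calibrate_sensor) holds, i.e. calibrate_sensor is forbidden. None of the other listed options is forbidden under the premises.

calibrate_sensor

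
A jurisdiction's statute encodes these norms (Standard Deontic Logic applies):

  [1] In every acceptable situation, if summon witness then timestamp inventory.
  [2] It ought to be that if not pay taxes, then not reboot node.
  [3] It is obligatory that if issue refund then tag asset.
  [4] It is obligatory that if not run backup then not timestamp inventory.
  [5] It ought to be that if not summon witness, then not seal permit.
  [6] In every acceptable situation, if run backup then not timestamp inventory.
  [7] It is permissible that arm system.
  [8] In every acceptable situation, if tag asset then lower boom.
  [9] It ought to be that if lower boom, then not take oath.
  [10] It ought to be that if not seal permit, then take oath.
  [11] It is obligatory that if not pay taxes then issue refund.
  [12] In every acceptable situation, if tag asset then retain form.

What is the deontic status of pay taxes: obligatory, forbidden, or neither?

By case analysis on run_backup: premise 6 gives O(run_backup → ¬timestamp_inventory) and premise 4 gives O(¬run_backup → ¬timestamp_inventory), so O(¬timestamp_inventory) either way.
Premise 1 is O(summon_witness → timestamp_inventory); contrapositively O(¬timestamp_inventory → ¬summon_witness). Since O(¬timestamp_inventory) holds, K gives O(¬summon_witness).
With premise 5, O(¬summon_witness → ¬seal_permit), the K-axiom yields O(¬seal_permit).
From O(¬seal_permit) and premise 10, O(¬seal_permit → take_oath), we obtain O(take_oath).
Premise 9, O(lower_boom → ¬take_oath), contraposes to O(take_oath → ¬lower_boom); with O(take_oath) we get O(¬lower_boom).
Premise 8 is O(tag_asset → lower_boom); contrapositively O(¬lower_boom → ¬tag_asset). Since O(¬lower_boom) holds, K gives O(¬tag_asset).
Premise 3, O(issue_refund → tag_asset), contraposes to O(¬tag_asset → ¬issue_refund); with O(¬tag_asset) we get O(¬issue_refund).
Premise 11, O(¬pay_taxes → issue_refund), contraposes to O(¬issue_refund → pay_taxes); with O(¬issue_refund) we get O(pay_taxes).
Premises 2, 7, 12 do not contribute to this derivation.
Hence pay_taxes is obligatory.

Obligatory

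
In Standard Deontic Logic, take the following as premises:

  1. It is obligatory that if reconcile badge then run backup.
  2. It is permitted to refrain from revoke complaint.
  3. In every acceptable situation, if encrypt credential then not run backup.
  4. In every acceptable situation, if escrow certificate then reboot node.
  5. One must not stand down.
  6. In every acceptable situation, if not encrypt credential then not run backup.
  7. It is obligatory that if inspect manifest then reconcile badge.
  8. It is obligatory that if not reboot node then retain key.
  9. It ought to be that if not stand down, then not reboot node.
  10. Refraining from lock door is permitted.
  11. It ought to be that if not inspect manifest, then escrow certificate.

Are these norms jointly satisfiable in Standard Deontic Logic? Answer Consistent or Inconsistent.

By case analysis on encrypt_credential: premise 3 gives O(encrypt_credential → ¬run_backup) and premise 6 gives O(¬encrypt_credential → ¬run_backup), so O(¬run_backup) either way.
The contrapositive of premise 1 (O(reconcile_badge → run_backup)) is O(¬run_backup → ¬reconcile_badge), and O(¬run_backup) is already established, so O(¬reconcile_badge).
Premise 7, O(inspect_manifest → reconcile_badge), contraposes to O(¬reconcile_badge → ¬inspect_manifest); with O(¬reconcile_badge) we get O(¬inspect_manifest).
With premise 11, O(¬inspect_manifest → escrow_certificate), the K-axiom yields O(escrow_certificate).
From O(escrow_certificate) and premise 4, O(escrow_certificate → reboot_node), we obtain O(reboot_node).
Premise 9, O(¬stand_down → ¬reboot_node), contraposes to O(reboot_node → stand_down); with O(reboot_node) we get O(stand_down).
But premise 5, F(stand_down), means O(¬stand_down).
We now have both O(stand_down) and O(¬stand_down) — stand_down is simultaneously obligatory and forbidden, violating the D-axiom.

Inconsistent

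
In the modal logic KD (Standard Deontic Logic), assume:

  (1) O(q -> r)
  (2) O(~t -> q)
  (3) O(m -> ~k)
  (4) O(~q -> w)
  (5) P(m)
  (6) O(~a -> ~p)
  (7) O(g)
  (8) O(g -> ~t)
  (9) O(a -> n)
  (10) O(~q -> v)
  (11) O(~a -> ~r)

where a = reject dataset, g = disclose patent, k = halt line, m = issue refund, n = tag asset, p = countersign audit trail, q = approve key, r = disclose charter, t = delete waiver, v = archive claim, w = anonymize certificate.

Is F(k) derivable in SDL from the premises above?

No

Premise 3 is O(m -> ~k), but O(m) is not derivable from the premises (the permission P(m) asserts only ~O(~m), not O(m)), so it does not yield O(~k).
No other premise forces O(~k). An ideal world satisfying every premise can still have k true, so F(k) is not derivable.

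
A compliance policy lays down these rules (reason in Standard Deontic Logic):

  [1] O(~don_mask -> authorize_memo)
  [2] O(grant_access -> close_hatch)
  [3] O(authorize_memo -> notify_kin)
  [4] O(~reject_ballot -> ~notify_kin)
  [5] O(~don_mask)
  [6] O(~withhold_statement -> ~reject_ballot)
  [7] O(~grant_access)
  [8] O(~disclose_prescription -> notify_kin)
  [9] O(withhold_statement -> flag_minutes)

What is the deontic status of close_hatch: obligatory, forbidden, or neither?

Premise 2 is O(grant_access -> close_hatch), but O(grant_access) is not derivable from the premises, so it does not yield O(close_hatch).
No premise or chain of K-axiom applications forces O(close_hatch), and none forces O(~close_hatch). So close_hatch is neither obligatory nor forbidden under these norms.

Neither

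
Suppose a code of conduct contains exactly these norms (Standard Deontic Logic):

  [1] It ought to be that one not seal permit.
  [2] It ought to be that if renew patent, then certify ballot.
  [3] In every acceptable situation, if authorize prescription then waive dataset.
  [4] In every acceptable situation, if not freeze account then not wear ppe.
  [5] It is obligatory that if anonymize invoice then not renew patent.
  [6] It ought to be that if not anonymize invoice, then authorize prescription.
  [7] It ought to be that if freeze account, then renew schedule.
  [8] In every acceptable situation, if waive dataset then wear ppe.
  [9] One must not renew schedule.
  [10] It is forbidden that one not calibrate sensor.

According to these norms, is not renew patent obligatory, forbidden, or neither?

Premise 9, F(renew_schedule), is equivalent to O(¬renew_schedule).
Premise 7 is O(freeze_account → renew_schedule); contrapositively O(¬renew_schedule → ¬freeze_account). Since O(¬renew_schedule) holds, K gives O(¬freeze_account).
From O(¬freeze_account) and premise 4, O(¬freeze_account → ¬wear_ppe), we obtain O(¬wear_ppe).
Premise 8 is O(waive_dataset → wear_ppe); contrapositively O(¬wear_ppe → ¬waive_dataset). Since O(¬wear_ppe) holds, K gives O(¬waive_dataset).
Premise 3 is O(authorize_prescription → waive_dataset); contrapositively O(¬waive_dataset → ¬authorize_prescription). Since O(¬waive_dataset) holds, K gives O(¬authorize_prescription).
The contrapositive of premise 6 (O(¬anonymize_invoice → authorize_prescription)) is O(¬authorize_prescription → anonymize_invoice), and O(¬authorize_prescription) is already established, so O(anonymize_invoice).
With premise 5, O(anonymize_invoice → ¬renew_patent), the K-axiom yields O(¬renew_patent).
Premises 1, 2, 10 do not contribute to this derivation.
Hence ¬renew_patent is obligatory.

Obligatory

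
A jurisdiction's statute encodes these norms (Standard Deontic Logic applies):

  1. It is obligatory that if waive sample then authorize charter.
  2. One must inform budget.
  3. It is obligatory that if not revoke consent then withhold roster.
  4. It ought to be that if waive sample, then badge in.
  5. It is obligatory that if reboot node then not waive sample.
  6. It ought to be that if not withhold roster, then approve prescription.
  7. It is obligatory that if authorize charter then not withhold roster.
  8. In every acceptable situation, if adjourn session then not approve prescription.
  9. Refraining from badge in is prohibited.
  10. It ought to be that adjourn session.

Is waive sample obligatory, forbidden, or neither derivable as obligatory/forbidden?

Premise 10 gives O(adjourn_session).
Premise 8 is O(adjourn_session → ¬approve_prescription); since O(adjourn_session), deontic closure gives O(¬approve_prescription).
Premise 6 is O(¬withhold_roster → approve_prescription); contrapositively O(¬approve_prescription → withhold_roster). Since O(¬approve_prescription) holds, K gives O(withhold_roster).
Premise 7 is O(authorize_charter → ¬withhold_roster); contrapositively O(withhold_roster → ¬authorize_charter). Since O(withhold_roster) holds, K gives O(¬authorize_charter).
Premise 1 is O(waive_sample → authorize_charter); contrapositively O(¬authorize_charter → ¬waive_sample). Since O(¬authorize_charter) holds, K gives O(¬waive_sample).
Premises 2, 3, 4, 5, 9 do not contribute to this derivation.
Thus O(¬waive_sample), which is F(waive_sample): waive_sample is forbidden.

Forbidden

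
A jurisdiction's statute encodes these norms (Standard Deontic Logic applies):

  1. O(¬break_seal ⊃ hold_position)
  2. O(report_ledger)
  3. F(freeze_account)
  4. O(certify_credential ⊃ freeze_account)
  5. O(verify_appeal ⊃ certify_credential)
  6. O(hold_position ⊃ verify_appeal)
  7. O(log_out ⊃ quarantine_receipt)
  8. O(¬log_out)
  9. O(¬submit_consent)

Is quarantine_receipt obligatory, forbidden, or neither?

Neither

Premise 7 is O(log_out ⊃ quarantine_receipt), but O(log_out) is not derivable from the premises, so it does not yield O(quarantine_receipt).
No premise or chain of K-axiom applications forces O(quarantine_receipt), and none forces O(¬quarantine_receipt). So quarantine_receipt is neither obligatory nor forbidden under these norms.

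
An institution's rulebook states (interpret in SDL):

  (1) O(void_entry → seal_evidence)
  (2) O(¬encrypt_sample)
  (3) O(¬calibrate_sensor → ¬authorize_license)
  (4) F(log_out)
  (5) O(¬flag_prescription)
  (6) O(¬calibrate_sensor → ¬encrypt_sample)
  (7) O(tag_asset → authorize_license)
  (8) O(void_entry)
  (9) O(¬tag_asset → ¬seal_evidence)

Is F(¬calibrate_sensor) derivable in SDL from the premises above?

Premise 8 gives O(void_entry).
Premise 1 is O(void_entry → seal_evidence); since O(void_entry), deontic closure gives O(seal_evidence).
Premise 9 is O(¬tag_asset → ¬seal_evidence); contrapositively O(seal_evidence → tag_asset). Since O(seal_evidence) holds, K gives O(tag_asset).
Premise 7 is O(tag_asset → authorize_license); since O(tag_asset), deontic closure gives O(authorize_license).
Premise 3 is O(¬calibrate_sensor → ¬authorize_license); contrapositively O(authorize_license → calibrate_sensor). Since O(authorize_license) holds, K gives O(calibrate_sensor).
Premises 2, 4, 5, 6 do not contribute to this derivation.
So O(calibrate_sensor) holds, i.e. F(¬calibrate_sensor). The claim follows.

Yes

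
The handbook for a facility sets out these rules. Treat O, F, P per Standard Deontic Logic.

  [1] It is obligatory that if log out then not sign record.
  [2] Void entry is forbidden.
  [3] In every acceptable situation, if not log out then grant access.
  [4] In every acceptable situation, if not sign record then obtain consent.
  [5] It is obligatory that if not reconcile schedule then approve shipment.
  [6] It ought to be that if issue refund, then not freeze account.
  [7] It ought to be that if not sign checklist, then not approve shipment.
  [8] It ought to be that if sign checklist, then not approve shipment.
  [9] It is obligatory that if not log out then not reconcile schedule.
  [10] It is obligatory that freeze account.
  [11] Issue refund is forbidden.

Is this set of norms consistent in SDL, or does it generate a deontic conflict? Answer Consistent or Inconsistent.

Consistent

Premise 6 is O(issue_refund → ¬freeze_account), but O(issue_refund) is not derivable from the premises, so it does not yield O(¬freeze_account).
So O(¬freeze_account) is not derivable, and the apparent clash with O(freeze_account) does not arise.
A world satisfying every obligation exists (e.g. approve_shipment=false, freeze_account=true, grant_access=false, issue_refund=false, log_out=true, obtain_consent=true, reconcile_schedule=true, sign_checklist=false, sign_record=false, void_entry=false); no atom is both obligatory and forbidden, so the set is consistent.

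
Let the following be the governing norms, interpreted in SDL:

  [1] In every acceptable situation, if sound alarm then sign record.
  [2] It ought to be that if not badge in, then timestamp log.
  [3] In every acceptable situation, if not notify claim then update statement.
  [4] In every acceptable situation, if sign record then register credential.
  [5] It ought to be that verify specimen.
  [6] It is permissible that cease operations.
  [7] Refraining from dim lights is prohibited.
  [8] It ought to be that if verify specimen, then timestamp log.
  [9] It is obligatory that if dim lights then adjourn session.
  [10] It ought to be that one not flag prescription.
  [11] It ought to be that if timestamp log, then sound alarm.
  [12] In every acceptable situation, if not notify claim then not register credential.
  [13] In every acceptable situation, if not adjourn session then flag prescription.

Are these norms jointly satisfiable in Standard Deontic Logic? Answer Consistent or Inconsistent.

Consistent

Premise 13 is O(¬adjourn_session → flag_prescription), but O(¬adjourn_session) is not derivable from the premises, so it does not yield O(flag_prescription).
So O(flag_prescription) is not derivable, and the apparent clash with O(¬flag_prescription) does not arise.
A world satisfying every obligation exists (e.g. adjourn_session=true, badge_in=false, cease_operations=false, dim_lights=true, flag_prescription=false, notify_claim=true, register_credential=true, sign_record=true, sound_alarm=true, timestamp_log=true, update_statement=false, verify_specimen=true); no atom is both obligatory and forbidden, so the set is consistent.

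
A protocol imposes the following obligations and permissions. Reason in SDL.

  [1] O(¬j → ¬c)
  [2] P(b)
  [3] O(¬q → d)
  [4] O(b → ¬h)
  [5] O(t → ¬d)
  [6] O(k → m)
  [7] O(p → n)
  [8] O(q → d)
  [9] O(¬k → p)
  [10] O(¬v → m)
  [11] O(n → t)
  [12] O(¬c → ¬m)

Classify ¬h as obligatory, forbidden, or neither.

Premise 4 is O(b → ¬h), but O(b) is not derivable from the premises (the permission P(b) asserts only ¬O(¬b), not O(b)), so it does not yield O(¬h).
No premise or chain of K-axiom applications forces O(¬h), and none forces O(h). So ¬h is neither obligatory nor forbidden under these norms.

Neither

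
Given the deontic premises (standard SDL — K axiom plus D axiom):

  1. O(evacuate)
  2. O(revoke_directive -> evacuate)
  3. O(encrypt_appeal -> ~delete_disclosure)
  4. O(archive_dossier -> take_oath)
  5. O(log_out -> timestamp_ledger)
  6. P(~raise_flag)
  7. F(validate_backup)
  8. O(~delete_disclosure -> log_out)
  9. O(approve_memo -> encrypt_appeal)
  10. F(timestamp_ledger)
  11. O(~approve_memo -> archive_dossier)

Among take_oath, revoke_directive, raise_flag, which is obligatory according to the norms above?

F(timestamp_ledger) at premise 10 means O(~timestamp_ledger).
Premise 5, O(log_out -> timestamp_ledger), contraposes to O(~timestamp_ledger -> ~log_out); with O(~timestamp_ledger) we get O(~log_out).
Premise 8 is O(~delete_disclosure -> log_out); contrapositively O(~log_out -> delete_disclosure). Since O(~log_out) holds, K gives O(delete_disclosure).
Premise 3 is O(encrypt_appeal -> ~delete_disclosure); contrapositively O(delete_disclosure -> ~encrypt_appeal). Since O(delete_disclosure) holds, K gives O(~encrypt_appeal).
The contrapositive of premise 9 (O(approve_memo -> encrypt_appeal)) is O(~encrypt_appeal -> ~approve_memo), and O(~encrypt_appeal) is already established, so O(~approve_memo).
Premise 11 is O(~approve_memo -> archive_dossier); since O(~approve_memo), deontic closure gives O(archive_dossier).
Premise 4 is O(archive_dossier -> take_oath); since O(archive_dossier), deontic closure gives O(take_oath).
So O(take_oath) holds — take_oath is obligatory. None of the other listed options is made obligatory by any chain of premises.

take_oath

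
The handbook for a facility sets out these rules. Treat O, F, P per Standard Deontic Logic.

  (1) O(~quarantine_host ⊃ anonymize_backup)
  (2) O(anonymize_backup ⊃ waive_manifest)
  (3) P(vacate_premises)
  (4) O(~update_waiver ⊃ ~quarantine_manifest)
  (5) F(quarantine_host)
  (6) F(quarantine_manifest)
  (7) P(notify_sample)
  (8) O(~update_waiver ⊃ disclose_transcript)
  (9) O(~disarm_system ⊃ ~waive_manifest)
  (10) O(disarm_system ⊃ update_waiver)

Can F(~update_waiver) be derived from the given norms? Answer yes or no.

F(quarantine_host) at premise 5 means O(~quarantine_host).
Premise 1 is O(~quarantine_host ⊃ anonymize_backup); since O(~quarantine_host), deontic closure gives O(anonymize_backup).
With premise 2, O(anonymize_backup ⊃ waive_manifest), the K-axiom yields O(waive_manifest).
Premise 9 is O(~disarm_system ⊃ ~waive_manifest); contrapositively O(waive_manifest ⊃ disarm_system). Since O(waive_manifest) holds, K gives O(disarm_system).
From O(disarm_system) and premise 10, O(disarm_system ⊃ update_waiver), we obtain O(update_waiver).
Premises 3, 4, 6, 7, 8 do not contribute to this derivation.
So O(update_waiver) holds, i.e. F(~update_waiver). The claim follows.

Yes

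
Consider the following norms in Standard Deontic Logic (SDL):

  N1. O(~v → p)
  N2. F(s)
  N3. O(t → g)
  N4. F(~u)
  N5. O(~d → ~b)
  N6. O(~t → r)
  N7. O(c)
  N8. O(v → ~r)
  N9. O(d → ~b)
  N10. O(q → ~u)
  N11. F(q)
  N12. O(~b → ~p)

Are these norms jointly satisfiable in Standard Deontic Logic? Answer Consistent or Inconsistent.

Premise 10 is O(q → ~u), but O(q) is not derivable from the premises, so it does not yield O(~u).
So O(~u) is not derivable, and the apparent clash with O(u) does not arise.
A world satisfying every obligation exists (e.g. b=false, c=true, d=false, g=true, p=false, q=false, r=false, s=false, t=true, u=true, v=true); no atom is both obligatory and forbidden, so the set is consistent.

Consistent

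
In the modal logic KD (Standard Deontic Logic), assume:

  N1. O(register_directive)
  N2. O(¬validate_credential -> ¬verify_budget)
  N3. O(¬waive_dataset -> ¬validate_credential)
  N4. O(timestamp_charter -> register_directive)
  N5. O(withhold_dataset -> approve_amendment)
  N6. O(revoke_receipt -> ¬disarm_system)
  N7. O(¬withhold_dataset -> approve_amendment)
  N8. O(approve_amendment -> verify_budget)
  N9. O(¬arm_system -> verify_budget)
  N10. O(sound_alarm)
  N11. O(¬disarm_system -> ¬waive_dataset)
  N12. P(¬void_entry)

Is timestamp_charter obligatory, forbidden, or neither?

Premise 4 is O(timestamp_charter -> register_directive); even if O(register_directive) held, inferring O(timestamp_charter) would be affirming the consequent — invalid.
No premise or chain of K-axiom applications forces O(timestamp_charter), and none forces O(¬timestamp_charter). So timestamp_charter is neither obligatory nor forbidden under these norms.

Neither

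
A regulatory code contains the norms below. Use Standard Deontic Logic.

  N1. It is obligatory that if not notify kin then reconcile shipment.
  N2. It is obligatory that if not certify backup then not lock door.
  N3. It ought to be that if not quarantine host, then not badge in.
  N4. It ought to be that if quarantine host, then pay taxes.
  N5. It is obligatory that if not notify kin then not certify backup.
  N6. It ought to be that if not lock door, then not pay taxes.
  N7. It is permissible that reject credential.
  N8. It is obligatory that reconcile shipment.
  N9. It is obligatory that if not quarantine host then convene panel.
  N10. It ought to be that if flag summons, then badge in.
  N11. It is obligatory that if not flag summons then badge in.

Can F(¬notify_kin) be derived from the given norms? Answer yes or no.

Yes

Premises 11 and 10 cover both cases: O(¬flag_summons → badge_in) and O(flag_summons → badge_in). Since ¬flag_summons ∨ flag_summons is a tautology, O(badge_in) follows.
The contrapositive of premise 3 (O(¬quarantine_host → ¬badge_in)) is O(badge_in → quarantine_host), and O(badge_in) is already established, so O(quarantine_host).
With premise 4, O(quarantine_host → pay_taxes), the K-axiom yields O(pay_taxes).
The contrapositive of premise 6 (O(¬lock_door → ¬pay_taxes)) is O(pay_taxes → lock_door), and O(pay_taxes) is already established, so O(lock_door).
Premise 2 is O(¬certify_backup → ¬lock_door); contrapositively O(lock_door → certify_backup). Since O(lock_door) holds, K gives O(certify_backup).
Premise 5 is O(¬notify_kin → ¬certify_backup); contrapositively O(certify_backup → notify_kin). Since O(certify_backup) holds, K gives O(notify_kin).
Premises 1, 7, 8, 9 do not contribute to this derivation.
So O(notify_kin) holds, i.e. F(¬notify_kin). The claim follows.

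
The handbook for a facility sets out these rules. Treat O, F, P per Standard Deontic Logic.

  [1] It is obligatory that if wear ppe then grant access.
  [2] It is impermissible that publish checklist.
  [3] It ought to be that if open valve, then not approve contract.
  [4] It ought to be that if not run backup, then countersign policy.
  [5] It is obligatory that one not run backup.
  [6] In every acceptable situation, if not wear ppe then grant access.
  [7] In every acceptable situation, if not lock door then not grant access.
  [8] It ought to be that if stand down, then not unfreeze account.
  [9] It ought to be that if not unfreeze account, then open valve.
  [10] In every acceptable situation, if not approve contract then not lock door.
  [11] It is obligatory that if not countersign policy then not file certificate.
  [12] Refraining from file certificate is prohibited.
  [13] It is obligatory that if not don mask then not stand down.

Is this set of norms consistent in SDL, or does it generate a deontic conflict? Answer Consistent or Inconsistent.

Premise 11 is O(¬countersign_policy → ¬file_certificate), but O(¬countersign_policy) is not derivable from the premises, so it does not yield O(¬file_certificate).
So O(¬file_certificate) is not derivable, and the apparent clash with O(file_certificate) does not arise.
A world satisfying every obligation exists (e.g. approve_contract=true, countersign_policy=true, don_mask=false, file_certificate=true, grant_access=true, lock_door=true, open_valve=false, publish_checklist=false, run_backup=false, stand_down=false, unfreeze_account=true, wear_ppe=false); no atom is both obligatory and forbidden, so the set is consistent.

Consistent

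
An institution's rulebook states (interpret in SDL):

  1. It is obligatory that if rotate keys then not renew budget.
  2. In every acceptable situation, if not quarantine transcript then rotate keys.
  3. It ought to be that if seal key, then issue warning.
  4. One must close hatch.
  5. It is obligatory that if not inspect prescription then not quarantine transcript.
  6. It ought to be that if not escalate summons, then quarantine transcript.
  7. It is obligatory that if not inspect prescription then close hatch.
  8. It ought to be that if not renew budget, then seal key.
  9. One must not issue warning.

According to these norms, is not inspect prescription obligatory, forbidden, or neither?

Premise 9, F(issue_warning), is equivalent to O(¬issue_warning).
The contrapositive of premise 3 (O(seal_key → issue_warning)) is O(¬issue_warning → ¬seal_key), and O(¬issue_warning) is already established, so O(¬seal_key).
The contrapositive of premise 8 (O(¬renew_budget → seal_key)) is O(¬seal_key → renew_budget), and O(¬seal_key) is already established, so O(renew_budget).
The contrapositive of premise 1 (O(rotate_keys → ¬renew_budget)) is O(renew_budget → ¬rotate_keys), and O(renew_budget) is already established, so O(¬rotate_keys).
Premise 2, O(¬quarantine_transcript → rotate_keys), contraposes to O(¬rotate_keys → quarantine_transcript); with O(¬rotate_keys) we get O(quarantine_transcript).
Premise 5 is O(¬inspect_prescription → ¬quarantine_transcript); contrapositively O(quarantine_transcript → inspect_prescription). Since O(quarantine_transcript) holds, K gives O(inspect_prescription).
Premises 4, 6, 7 do not contribute to this derivation.
Thus O(inspect_prescription), which is F(¬inspect_prescription): ¬inspect_prescription is forbidden.

Forbidden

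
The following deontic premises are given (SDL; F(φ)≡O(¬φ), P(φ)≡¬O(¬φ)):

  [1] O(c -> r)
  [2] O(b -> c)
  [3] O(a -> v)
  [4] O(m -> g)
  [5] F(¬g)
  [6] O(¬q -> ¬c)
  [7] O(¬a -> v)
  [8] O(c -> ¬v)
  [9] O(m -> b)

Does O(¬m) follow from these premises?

By case analysis on a: premise 3 gives O(a -> v) and premise 7 gives O(¬a -> v), so O(v) either way.
Premise 8 is O(c -> ¬v); contrapositively O(v -> ¬c). Since O(v) holds, K gives O(¬c).
Premise 2 is O(b -> c); contrapositively O(¬c -> ¬b). Since O(¬c) holds, K gives O(¬b).
Premise 9, O(m -> b), contraposes to O(¬b -> ¬m); with O(¬b) we get O(¬m).
Premises 1, 4, 5, 6 do not contribute to this derivation.
So O(¬m) follows.

Yes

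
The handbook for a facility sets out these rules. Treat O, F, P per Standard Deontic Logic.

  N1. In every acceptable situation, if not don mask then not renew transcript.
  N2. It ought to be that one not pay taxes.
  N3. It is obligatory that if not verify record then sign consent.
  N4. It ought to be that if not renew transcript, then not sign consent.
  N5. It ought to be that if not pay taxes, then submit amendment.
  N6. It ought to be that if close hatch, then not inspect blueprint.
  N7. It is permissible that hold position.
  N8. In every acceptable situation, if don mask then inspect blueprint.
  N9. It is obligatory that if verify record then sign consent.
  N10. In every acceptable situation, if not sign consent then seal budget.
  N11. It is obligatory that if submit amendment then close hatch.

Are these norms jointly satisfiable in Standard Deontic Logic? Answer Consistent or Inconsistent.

Inconsistent

Premises 9 and 3 cover both cases: O(verify_record → sign_consent) and O(¬verify_record → sign_consent). Since verify_record ∨ ¬verify_record is a tautology, O(sign_consent) follows.
The contrapositive of premise 4 (O(¬renew_transcript → ¬sign_consent)) is O(sign_consent → renew_transcript), and O(sign_consent) is already established, so O(renew_transcript).
Premise 1 is O(¬don_mask → ¬renew_transcript); contrapositively O(renew_transcript → don_mask). Since O(renew_transcript) holds, K gives O(don_mask).
Premise 8 is O(don_mask → inspect_blueprint); since O(don_mask), deontic closure gives O(inspect_blueprint).
Premise 6, O(close_hatch → ¬inspect_blueprint), contraposes to O(inspect_blueprint → ¬close_hatch); with O(inspect_blueprint) we get O(¬close_hatch).
Premise 11 is O(submit_amendment → close_hatch); contrapositively O(¬close_hatch → ¬submit_amendment). Since O(¬close_hatch) holds, K gives O(¬submit_amendment).
Premise 5, O(¬pay_taxes → submit_amendment), contraposes to O(¬submit_amendment → pay_taxes); with O(¬submit_amendment) we get O(pay_taxes).
But premise 2 directly asserts O(¬pay_taxes).
We now have both O(pay_taxes) and O(¬pay_taxes) — pay_taxes is simultaneously obligatory and forbidden, violating the D-axiom.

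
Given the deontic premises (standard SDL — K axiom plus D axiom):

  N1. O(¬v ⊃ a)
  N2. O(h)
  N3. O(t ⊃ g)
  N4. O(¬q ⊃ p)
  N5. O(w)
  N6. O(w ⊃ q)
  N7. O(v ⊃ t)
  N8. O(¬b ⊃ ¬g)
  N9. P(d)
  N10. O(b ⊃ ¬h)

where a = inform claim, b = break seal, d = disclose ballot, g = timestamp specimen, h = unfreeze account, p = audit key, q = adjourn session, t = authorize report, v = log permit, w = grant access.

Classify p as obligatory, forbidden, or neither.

Premise 4 is O(¬q ⊃ p), but O(¬q) is not derivable from the premises, so it does not yield O(p).
No premise or chain of K-axiom applications forces O(p), and none forces O(¬p). So p is neither obligatory nor forbidden under these norms.

Neither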